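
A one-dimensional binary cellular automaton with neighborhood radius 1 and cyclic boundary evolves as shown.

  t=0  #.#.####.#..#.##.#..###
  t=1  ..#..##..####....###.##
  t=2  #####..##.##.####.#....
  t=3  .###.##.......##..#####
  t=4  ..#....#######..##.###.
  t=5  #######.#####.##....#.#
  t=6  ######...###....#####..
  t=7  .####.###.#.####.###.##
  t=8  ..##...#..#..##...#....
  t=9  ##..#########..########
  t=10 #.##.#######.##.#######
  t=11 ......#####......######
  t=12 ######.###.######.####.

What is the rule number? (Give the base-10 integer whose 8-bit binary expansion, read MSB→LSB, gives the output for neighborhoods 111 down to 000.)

  [7] ### => #  t=0,i=5
  [6] ##. => .  t=0,i=0
  [5] #.# => .  t=0,i=1
  [4] #.. => #  t=0,i=10
  [3] .## => .  t=0,i=4
  [2] .#. => #  t=0,i=2
  [1] ..# => #  t=0,i=11
  [0] ... => #  t=1,i=14
  bits 10010111 = 151

151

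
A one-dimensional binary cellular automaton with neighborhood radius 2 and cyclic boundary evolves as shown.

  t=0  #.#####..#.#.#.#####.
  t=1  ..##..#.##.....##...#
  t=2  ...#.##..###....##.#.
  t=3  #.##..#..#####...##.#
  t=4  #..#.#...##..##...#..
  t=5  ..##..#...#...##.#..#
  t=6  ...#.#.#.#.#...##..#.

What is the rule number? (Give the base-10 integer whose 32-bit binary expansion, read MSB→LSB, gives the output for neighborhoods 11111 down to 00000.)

361099684

  nb #####: next=.  (t=0,i=4, bit31=0)
  nb ####.: next=.  (t=0,i=5, bit30=0)
  nb ###.#: next=.  (t=0,i=19, bit29=0)
  nb ###..: next=#  (t=0,i=6, bit28=1)
  nb ##.##: next=.  (t=3,i=1, bit27=0)
  nb ##.#.: next=#  (t=0,i=20, bit26=1)
  nb ##..#: next=.  (t=0,i=7, bit25=0)
  nb ##...: next=#  (t=1,i=10, bit24=1)
  nb #.###: next=#  (t=0,i=2, bit23=1)
  nb #.##.: next=.  (t=1,i=8, bit22=0)
  nb #.#.#: next=.  (t=0,i=0, bit21=0)
  nb #.#..: next=.  (t=2,i=19, bit20=0)
  nb #..##: next=.  (t=1,i=1, bit19=0)
  nb #..#.: next=#  (t=0,i=8, bit18=1)
  nb #...#: next=.  (t=1,i=18, bit17=0)
  nb #....: next=#  (t=1,i=11, bit16=1)
  nb .####: next=#  (t=0,i=3, bit15=1)
  nb .###.: next=#  (t=2,i=10, bit14=1)
  nb .##.#: next=#  (t=2,i=17, bit13=1)
  nb .##..: next=#  (t=1,i=3, bit12=1)
  nb .#.##: next=.  (t=0,i=1, bit11=0)
  nb .#.#.: next=.  (t=0,i=10, bit10=0)
  nb .#..#: next=.  (t=1,i=0, bit9=0)
  nb .#...: next=#  (t=2,i=20, bit8=1)
  nb ..###: next=#  (t=2,i=9, bit7=1)
  nb ..##.: next=.  (t=1,i=2, bit6=0)
  nb ..#.#: next=#  (t=0,i=9, bit5=1)
  nb ..#..: next=.  (t=1,i=20, bit4=0)
  nb ...##: next=.  (t=1,i=14, bit3=0)
  nb ...#.: next=#  (t=1,i=19, bit2=1)
  nb ....#: next=.  (t=1,i=13, bit1=0)
  nb .....: next=.  (t=1,i=12, bit0=0)
  bits 00010101100001011111000110100100 = 361099684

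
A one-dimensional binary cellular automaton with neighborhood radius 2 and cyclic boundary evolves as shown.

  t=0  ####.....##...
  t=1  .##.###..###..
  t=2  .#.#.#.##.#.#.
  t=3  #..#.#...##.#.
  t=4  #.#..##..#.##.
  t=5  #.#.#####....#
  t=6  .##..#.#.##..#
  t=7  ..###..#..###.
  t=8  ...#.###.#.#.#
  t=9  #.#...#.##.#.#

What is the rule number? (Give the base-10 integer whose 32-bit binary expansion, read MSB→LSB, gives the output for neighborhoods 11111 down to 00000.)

1329451349

  #####|.  b31=0 t=5,i=6
  ####.|#  b30=1 t=0,i=2
  ###.#|.  b29=0 t=8,i=7
  ###..|.  b28=0 t=0,i=3
  ##.##|#  b27=1 t=1,i=3
  ##.#.|#  b26=1 t=2,i=9
  ##..#|#  b25=1 t=1,i=7
  ##...|#  b24=1 t=0,i=4
  #.###|.  b23=0 t=1,i=4
  #.##.|.  b22=0 t=2,i=7
  #.#.#|#  b21=1 t=2,i=3
  #.#..|#  b20=1 t=2,i=12
  #..##|#  b19=1 t=1,i=8
  #..#.|#  b18=1 t=2,i=0
  #...#|.  b17=0 t=0,i=12
  #....|#  b16=1 t=0,i=5
  .####|#  b15=1 t=0,i=1
  .###.|#  b14=1 t=1,i=5
  .##.#|.  b13=0 t=1,i=2
  .##..|#  b12=1 t=0,i=10
  .#.##|.  b11=0 t=2,i=6
  .#.#.|.  b10=0 t=2,i=2
  .#..#|.  b9=0 t=2,i=13
  .#...|#  b8=1 t=3,i=6
  ..###|.  b7=0 t=0,i=0
  ..##.|#  b6=1 t=0,i=9
  ..#.#|.  b5=0 t=2,i=1
  ..#..|#  b4=1 t=7,i=7
  ...##|.  b3=0 t=0,i=8
  ...#.|#  b2=1 t=8,i=2
  ....#|.  b1=0 t=0,i=7
  .....|#  b0=1 t=0,i=6
  bits 01001111001111011101000101010101 = 1329451349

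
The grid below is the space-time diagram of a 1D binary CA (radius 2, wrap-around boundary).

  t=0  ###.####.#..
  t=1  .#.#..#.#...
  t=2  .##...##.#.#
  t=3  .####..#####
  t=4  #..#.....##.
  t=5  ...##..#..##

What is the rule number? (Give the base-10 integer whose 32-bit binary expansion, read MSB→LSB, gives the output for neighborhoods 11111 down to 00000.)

  #####|#  b31=1 t=3,i=9
  ####.|#  b30=1 t=0,i=6
  ###.#|.  b29=0 t=0,i=2
  ###..|.  b28=0 t=3,i=4
  ##.##|#  b27=1 t=0,i=3
  ##.#.|#  b26=1 t=0,i=8
  ##..#|.  b25=0 t=3,i=5
  ##...|#  b24=1 t=2,i=3
  #.###|.  b23=0 t=0,i=4
  #.##.|#  b22=1 t=2,i=1
  #.#.#|#  b21=1 t=2,i=9
  #.#..|.  b20=0 t=0,i=9
  #..##|.  b19=0 t=0,i=11
  #..#.|.  b18=0 t=1,i=5
  #...#|#  b17=1 t=2,i=4
  #....|.  b16=0 t=1,i=10
  .####|.  b15=0 t=0,i=5
  .###.|#  b14=1 t=0,i=1
  .##.#|#  b13=1 t=2,i=7
  .##..|#  b12=1 t=2,i=2
  .#.##|.  b11=0 t=2,i=0
  .#.#.|#  b10=1 t=1,i=2
  .#..#|.  b9=0 t=0,i=10
  .#...|#  b8=1 t=1,i=9
  ..###|.  b7=0 t=0,i=0
  ..##.|.  b6=0 t=2,i=6
  ..#.#|#  b5=1 t=1,i=1
  ..#..|#  b4=1 t=4,i=3
  ...##|.  b3=0 t=2,i=5
  ...#.|.  b2=0 t=1,i=0
  ....#|#  b1=1 t=1,i=11
  .....|.  b0=0 t=4,i=6
  bits 11001101011000100111010100110010 = 3445781810

3445781810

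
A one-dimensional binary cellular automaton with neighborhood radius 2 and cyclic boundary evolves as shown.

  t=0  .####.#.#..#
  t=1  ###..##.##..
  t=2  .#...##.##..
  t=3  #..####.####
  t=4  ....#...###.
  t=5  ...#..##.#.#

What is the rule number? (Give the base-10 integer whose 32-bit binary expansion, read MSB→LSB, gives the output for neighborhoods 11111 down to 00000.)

  [31] ##### => #  t=3,i=10
  [30] ####. => .  t=0,i=3
  [29] ###.# => .  t=0,i=4
  [28] ###.. => .  t=1,i=2
  [27] ##.## => .  t=1,i=7
  [26] ##.#. => #  t=0,i=5
  [25] ##..# => .  t=1,i=3
  [24] ##... => #  t=2,i=10
  [23] #.### => #  t=0,i=1
  [22] #.##. => #  t=1,i=8
  [21] #.#.# => #  t=0,i=6
  [20] #.#.. => #  t=0,i=8
  [19] #..## => .  t=1,i=4
  [18] #..#. => .  t=0,i=10
  [17] #...# => #  t=2,i=3
  [16] #.... => .  t=4,i=0
  [15] .#### => #  t=0,i=2
  [14] .###. => #  t=1,i=1
  [13] .##.# => #  t=1,i=6
  [12] .##.. => #  t=1,i=9
  [11] .#.## => #  t=0,i=0
  [10] .#.#. => .  t=0,i=7
  [9] .#..# => #  t=0,i=9
  [8] .#... => .  t=2,i=2
  [7] ..### => .  t=1,i=0
  [6] ..##. => #  t=1,i=5
  [5] ..#.# => .  t=0,i=11
  [4] ..#.. => .  t=2,i=1
  [3] ...## => #  t=2,i=4
  [2] ...#. => #  t=2,i=0
  [1] ....# => .  t=4,i=2
  [0] ..... => .  t=4,i=1
  bits 10000101111100101111101001001100 = 2247293516

2247293516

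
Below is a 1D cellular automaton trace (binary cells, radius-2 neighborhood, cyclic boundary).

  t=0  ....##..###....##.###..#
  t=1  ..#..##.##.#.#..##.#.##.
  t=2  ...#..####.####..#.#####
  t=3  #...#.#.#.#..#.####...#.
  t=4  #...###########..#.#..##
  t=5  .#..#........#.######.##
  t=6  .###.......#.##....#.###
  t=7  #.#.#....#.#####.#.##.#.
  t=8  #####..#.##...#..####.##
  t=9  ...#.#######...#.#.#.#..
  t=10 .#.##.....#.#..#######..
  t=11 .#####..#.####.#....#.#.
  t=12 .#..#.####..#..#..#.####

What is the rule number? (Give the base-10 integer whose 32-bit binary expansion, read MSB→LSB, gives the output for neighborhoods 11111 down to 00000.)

  ##### -> .   bit 31 = 0  t=2,i=21
  ####. -> #   bit 30 = 1  t=2,i=8
  ###.# -> .   bit 29 = 0  t=2,i=9
  ###.. -> .   bit 28 = 0  t=0,i=10
  ##.## -> #   bit 27 = 1  t=0,i=17
  ##.#. -> .   bit 26 = 0  t=1,i=10
  ##..# -> #   bit 25 = 1  t=0,i=6
  ##... -> #   bit 24 = 1  t=0,i=11
  #.### -> .   bit 23 = 0  t=0,i=18
  #.##. -> #   bit 22 = 1  t=1,i=8
  #.#.# -> #   bit 21 = 1  t=1,i=11
  #.#.. -> #   bit 20 = 1  t=1,i=13
  #..## -> .   bit 19 = 0  t=0,i=7
  #..#. -> #   bit 18 = 1  t=0,i=22
  #...# -> .   bit 17 = 0  t=1,i=0
  #.... -> .   bit 16 = 0  t=0,i=1
  .#### -> .   bit 15 = 0  t=2,i=7
  .###. -> #   bit 14 = 1  t=0,i=9
  .##.# -> #   bit 13 = 1  t=0,i=16
  .##.. -> #   bit 12 = 1  t=0,i=5
  .#.## -> #   bit 11 = 1  t=1,i=20
  .#.#. -> #   bit 10 = 1  t=1,i=12
  .#..# -> #   bit 9 = 1  t=1,i=3
  .#... -> .   bit 8 = 0  t=0,i=0
  ..### -> #   bit 7 = 1  t=0,i=8
  ..##. -> .   bit 6 = 0  t=0,i=4
  ..#.# -> #   bit 5 = 1  t=2,i=17
  ..#.. -> .   bit 4 = 0  t=0,i=23
  ...## -> .   bit 3 = 0  t=0,i=3
  ...#. -> .   bit 2 = 0  t=1,i=1
  ....# -> #   bit 1 = 1  t=0,i=2
  ..... -> .   bit 0 = 0  t=5,i=7
  bits 01001011011101000111111010100010 = 1265925794

1265925794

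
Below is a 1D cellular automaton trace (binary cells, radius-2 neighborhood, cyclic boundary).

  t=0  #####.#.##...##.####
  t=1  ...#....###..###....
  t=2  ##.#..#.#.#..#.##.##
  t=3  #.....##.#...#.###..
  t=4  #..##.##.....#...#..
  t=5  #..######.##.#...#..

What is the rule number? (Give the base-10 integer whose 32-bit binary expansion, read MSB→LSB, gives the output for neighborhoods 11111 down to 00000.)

  ##### -> .   bit 31 = 0  t=0,i=0
  ####. -> #   bit 30 = 1  t=0,i=3
  ###.# -> .   bit 29 = 0  t=0,i=4
  ###.. -> #   bit 28 = 1  t=1,i=10
  ##.## -> #   bit 27 = 1  t=0,i=15
  ##.#. -> .   bit 26 = 0  t=0,i=5
  ##..# -> .   bit 25 = 0  t=1,i=11
  ##... -> #   bit 24 = 1  t=0,i=10
  #.### -> .   bit 23 = 0  t=0,i=16
  #.##. -> #   bit 22 = 1  t=0,i=8
  #.#.# -> .   bit 21 = 0  t=0,i=6
  #.#.. -> .   bit 20 = 0  t=2,i=3
  #..## -> .   bit 19 = 0  t=1,i=12
  #..#. -> .   bit 18 = 0  t=2,i=5
  #...# -> .   bit 17 = 0  t=0,i=11
  #.... -> .   bit 16 = 0  t=1,i=5
  .#### -> .   bit 15 = 0  t=0,i=17
  .###. -> .   bit 14 = 0  t=1,i=9
  .##.# -> #   bit 13 = 1  t=0,i=14
  .##.. -> #   bit 12 = 1  t=0,i=9
  .#.## -> .   bit 11 = 0  t=0,i=7
  .#.#. -> #   bit 10 = 1  t=2,i=7
  .#..# -> .   bit 9 = 0  t=2,i=4
  .#... -> .   bit 8 = 0  t=1,i=4
  ..### -> #   bit 7 = 1  t=1,i=8
  ..##. -> #   bit 6 = 1  t=0,i=13
  ..#.# -> #   bit 5 = 1  t=2,i=6
  ..#.. -> #   bit 4 = 1  t=1,i=3
  ...## -> .   bit 3 = 0  t=0,i=12
  ...#. -> .   bit 2 = 0  t=1,i=2
  ....# -> #   bit 1 = 1  t=1,i=1
  ..... -> #   bit 0 = 1  t=1,i=0
  bits 01011001010000000011010011110011 = 1497380083

1497380083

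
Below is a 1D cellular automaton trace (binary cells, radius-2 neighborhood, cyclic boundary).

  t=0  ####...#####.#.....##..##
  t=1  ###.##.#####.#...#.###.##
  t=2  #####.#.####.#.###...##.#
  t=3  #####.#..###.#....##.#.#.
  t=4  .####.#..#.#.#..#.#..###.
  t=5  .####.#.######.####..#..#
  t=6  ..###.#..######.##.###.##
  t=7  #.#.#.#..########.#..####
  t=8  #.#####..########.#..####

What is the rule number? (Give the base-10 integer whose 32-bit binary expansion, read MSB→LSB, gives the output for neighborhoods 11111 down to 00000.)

  [31] ##### => #  t=0,i=0
  [30] ####. => #  t=0,i=2
  [29] ###.# => #  t=0,i=11
  [28] ###.. => .  t=0,i=3
  [27] ##.## => #  t=1,i=3
  [26] ##.#. => .  t=0,i=12
  [25] ##..# => #  t=0,i=21
  [24] ##... => #  t=0,i=4
  [23] #.### => .  t=1,i=7
  [22] #.##. => #  t=1,i=4
  [21] #.#.# => #  t=2,i=6
  [20] #.#.. => #  t=0,i=13
  [19] #..## => .  t=0,i=22
  [18] #..#. => #  t=4,i=8
  [17] #...# => #  t=0,i=5
  [16] #.... => .  t=0,i=15
  [15] .#### => #  t=0,i=8
  [14] .###. => .  t=1,i=20
  [13] .##.# => .  t=1,i=5
  [12] .##.. => #  t=0,i=20
  [11] .#.## => .  t=1,i=18
  [10] .#.#. => #  t=3,i=22
  [9] .#..# => .  t=3,i=7
  [8] .#... => .  t=0,i=14
  [7] ..### => #  t=0,i=7
  [6] ..##. => #  t=0,i=19
  [5] ..#.# => #  t=1,i=17
  [4] ..#.. => #  t=5,i=21
  [3] ...## => .  t=0,i=6
  [2] ...#. => #  t=1,i=16
  [1] ....# => #  t=0,i=17
  [0] ..... => .  t=0,i=16
  bits 11101011011101101001010011110110 = 3950417142

3950417142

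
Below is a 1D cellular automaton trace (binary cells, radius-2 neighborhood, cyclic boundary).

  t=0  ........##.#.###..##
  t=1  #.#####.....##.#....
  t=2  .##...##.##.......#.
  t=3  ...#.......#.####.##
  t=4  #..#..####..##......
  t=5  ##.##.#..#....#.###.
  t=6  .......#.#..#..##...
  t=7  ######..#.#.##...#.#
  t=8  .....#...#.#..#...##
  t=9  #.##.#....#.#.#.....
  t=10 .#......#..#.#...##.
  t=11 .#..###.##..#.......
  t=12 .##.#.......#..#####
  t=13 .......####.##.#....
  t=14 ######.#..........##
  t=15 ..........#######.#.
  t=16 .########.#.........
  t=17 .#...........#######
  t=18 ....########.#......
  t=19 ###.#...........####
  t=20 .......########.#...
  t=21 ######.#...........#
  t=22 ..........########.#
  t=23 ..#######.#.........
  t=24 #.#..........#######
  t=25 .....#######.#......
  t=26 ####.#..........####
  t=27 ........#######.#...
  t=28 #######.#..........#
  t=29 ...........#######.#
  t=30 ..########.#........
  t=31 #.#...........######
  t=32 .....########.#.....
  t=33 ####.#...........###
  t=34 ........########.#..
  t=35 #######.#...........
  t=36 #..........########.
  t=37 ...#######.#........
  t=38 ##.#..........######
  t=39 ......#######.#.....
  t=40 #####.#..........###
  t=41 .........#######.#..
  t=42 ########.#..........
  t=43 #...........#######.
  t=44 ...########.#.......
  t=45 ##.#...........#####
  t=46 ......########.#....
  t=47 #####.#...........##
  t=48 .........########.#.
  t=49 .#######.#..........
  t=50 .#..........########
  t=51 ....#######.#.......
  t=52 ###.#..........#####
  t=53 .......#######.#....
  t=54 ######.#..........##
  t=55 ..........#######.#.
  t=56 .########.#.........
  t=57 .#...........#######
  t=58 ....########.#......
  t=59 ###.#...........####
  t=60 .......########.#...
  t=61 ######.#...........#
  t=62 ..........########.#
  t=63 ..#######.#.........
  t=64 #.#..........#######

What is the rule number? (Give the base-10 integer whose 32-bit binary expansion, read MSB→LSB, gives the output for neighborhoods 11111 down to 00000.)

293605011

  ##### -> .   bit 31 = 0  t=1,i=4
  ####. -> .   bit 30 = 0  t=1,i=5
  ###.# -> .   bit 29 = 0  t=3,i=16
  ###.. -> #   bit 28 = 1  t=0,i=15
  ##.## -> .   bit 27 = 0  t=2,i=8
  ##.#. -> .   bit 26 = 0  t=0,i=10
  ##..# -> .   bit 25 = 0  t=0,i=16
  ##... -> #   bit 24 = 1  t=0,i=0
  #.### -> #   bit 23 = 1  t=0,i=13
  #.##. -> .   bit 22 = 0  t=2,i=9
  #.#.# -> .   bit 21 = 0  t=0,i=11
  #.#.. -> .   bit 20 = 0  t=1,i=15
  #..## -> .   bit 19 = 0  t=0,i=17
  #..#. -> .   bit 18 = 0  t=4,i=2
  #...# -> .   bit 17 = 0  t=2,i=4
  #.... -> .   bit 16 = 0  t=0,i=1
  .#### -> .   bit 15 = 0  t=1,i=3
  .###. -> .   bit 14 = 0  t=0,i=14
  .##.# -> .   bit 13 = 0  t=0,i=9
  .##.. -> .   bit 12 = 0  t=0,i=19
  .#.## -> #   bit 11 = 1  t=0,i=12
  .#.#. -> #   bit 10 = 1  t=6,i=8
  .#..# -> #   bit 9 = 1  t=2,i=19
  .#... -> .   bit 8 = 0  t=1,i=16
  ..### -> #   bit 7 = 1  t=4,i=6
  ..##. -> .   bit 6 = 0  t=0,i=8
  ..#.# -> .   bit 5 = 0  t=1,i=0
  ..#.. -> #   bit 4 = 1  t=2,i=18
  ...## -> .   bit 3 = 0  t=0,i=7
  ...#. -> .   bit 2 = 0  t=1,i=19
  ....# -> #   bit 1 = 1  t=0,i=6
  ..... -> #   bit 0 = 1  t=0,i=2
  bits 00010001100000000000111010010011 = 293605011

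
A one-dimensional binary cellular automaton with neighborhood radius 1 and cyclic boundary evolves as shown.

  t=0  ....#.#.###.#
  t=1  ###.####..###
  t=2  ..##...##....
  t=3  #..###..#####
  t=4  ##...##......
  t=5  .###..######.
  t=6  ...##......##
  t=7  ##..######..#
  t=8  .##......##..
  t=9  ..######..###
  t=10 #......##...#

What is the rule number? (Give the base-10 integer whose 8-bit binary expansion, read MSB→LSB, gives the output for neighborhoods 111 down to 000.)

  ###|.  b7=0 t=0,i=9
  ##.|#  b6=1 t=0,i=10
  #.#|#  b5=1 t=0,i=5
  #..|#  b4=1 t=0,i=0
  .##|.  b3=0 t=0,i=8
  .#.|#  b2=1 t=0,i=4
  ..#|.  b1=0 t=0,i=3
  ...|#  b0=1 t=0,i=1
  bits 01110101 = 117

117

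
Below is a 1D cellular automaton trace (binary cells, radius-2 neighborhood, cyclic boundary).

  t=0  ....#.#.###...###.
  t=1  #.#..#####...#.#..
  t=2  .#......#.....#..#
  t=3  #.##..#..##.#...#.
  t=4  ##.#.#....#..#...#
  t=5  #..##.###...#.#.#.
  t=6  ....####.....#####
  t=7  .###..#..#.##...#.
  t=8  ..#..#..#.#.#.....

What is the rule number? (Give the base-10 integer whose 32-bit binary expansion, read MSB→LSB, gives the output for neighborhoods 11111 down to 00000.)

  #####|.  b31=0 t=1,i=7
  ####.|#  b30=1 t=1,i=8
  ###.#|.  b29=0 t=4,i=1
  ###..|.  b28=0 t=0,i=10
  ##.##|#  b27=1 t=5,i=5
  ##.#.|.  b26=0 t=3,i=11
  ##..#|.  b25=0 t=3,i=4
  ##...|.  b24=0 t=0,i=11
  #.###|#  b23=1 t=0,i=8
  #.##.|.  b22=0 t=3,i=2
  #.#.#|#  b21=1 t=0,i=6
  #.#..|.  b20=0 t=1,i=2
  #..##|.  b19=0 t=1,i=4
  #..#.|#  b18=1 t=1,i=17
  #...#|.  b17=0 t=0,i=12
  #....|#  b16=1 t=0,i=0
  .####|.  b15=0 t=1,i=6
  .###.|#  b14=1 t=0,i=9
  .##.#|#  b13=1 t=3,i=10
  .##..|#  b12=1 t=3,i=3
  .#.##|#  b11=1 t=0,i=7
  .#.#.|#  b10=1 t=0,i=5
  .#..#|.  b9=0 t=1,i=3
  .#...|#  b8=1 t=2,i=2
  ..###|.  b7=0 t=0,i=14
  ..##.|.  b6=0 t=3,i=9
  ..#.#|.  b5=0 t=0,i=4
  ..#..|.  b4=0 t=2,i=8
  ...##|#  b3=1 t=0,i=13
  ...#.|.  b2=0 t=0,i=3
  ....#|#  b1=1 t=0,i=2
  .....|.  b0=0 t=0,i=1
  bits 01001000101001010111110100001010 = 1218805002

1218805002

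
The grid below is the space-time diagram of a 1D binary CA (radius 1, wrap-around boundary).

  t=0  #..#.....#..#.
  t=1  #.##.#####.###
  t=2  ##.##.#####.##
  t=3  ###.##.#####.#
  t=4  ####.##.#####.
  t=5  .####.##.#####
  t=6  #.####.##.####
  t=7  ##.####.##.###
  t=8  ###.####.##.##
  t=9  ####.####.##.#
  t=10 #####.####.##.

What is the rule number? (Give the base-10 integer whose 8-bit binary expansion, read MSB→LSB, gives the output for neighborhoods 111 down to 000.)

  [7] ### => #  t=1,i=6
  [6] ##. => #  t=1,i=0
  [5] #.# => #  t=0,i=13
  [4] #.. => .  t=0,i=1
  [3] .## => .  t=1,i=2
  [2] .#. => #  t=0,i=0
  [1] ..# => #  t=0,i=2
  [0] ... => #  t=0,i=5
  bits 11100111 = 231

231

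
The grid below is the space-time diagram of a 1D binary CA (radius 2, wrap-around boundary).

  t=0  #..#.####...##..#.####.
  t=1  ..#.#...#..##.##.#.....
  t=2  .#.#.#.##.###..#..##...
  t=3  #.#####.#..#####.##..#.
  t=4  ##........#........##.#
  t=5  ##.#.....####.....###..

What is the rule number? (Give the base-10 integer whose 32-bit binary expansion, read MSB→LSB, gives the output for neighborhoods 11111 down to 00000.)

304967004

  [31] ##### => .  t=3,i=4
  [30] ####. => .  t=0,i=7
  [29] ###.# => .  t=0,i=21
  [28] ###.. => #  t=0,i=8
  [27] ##.## => .  t=1,i=13
  [26] ##.#. => .  t=0,i=22
  [25] ##..# => #  t=0,i=14
  [24] ##... => .  t=0,i=9
  [23] #.### => .  t=0,i=5
  [22] #.##. => .  t=1,i=14
  [21] #.#.# => #  t=2,i=3
  [20] #.#.. => .  t=0,i=0
  [19] #..## => #  t=1,i=10
  [18] #..#. => #  t=0,i=2
  [17] #...# => .  t=0,i=10
  [16] #.... => #  t=1,i=19
  [15] .#### => .  t=0,i=6
  [14] .###. => #  t=2,i=11
  [13] .##.# => #  t=1,i=12
  [12] .##.. => .  t=0,i=13
  [11] .#.## => #  t=0,i=4
  [10] .#.#. => #  t=1,i=3
  [9] .#..# => .  t=0,i=1
  [8] .#... => #  t=1,i=5
  [7] ..### => .  t=3,i=11
  [6] ..##. => #  t=0,i=12
  [5] ..#.# => .  t=0,i=3
  [4] ..#.. => #  t=1,i=8
  [3] ...## => #  t=0,i=11
  [2] ...#. => #  t=1,i=1
  [1] ....# => .  t=1,i=0
  [0] ..... => .  t=1,i=20
  bits 00010010001011010110110101011100 = 304967004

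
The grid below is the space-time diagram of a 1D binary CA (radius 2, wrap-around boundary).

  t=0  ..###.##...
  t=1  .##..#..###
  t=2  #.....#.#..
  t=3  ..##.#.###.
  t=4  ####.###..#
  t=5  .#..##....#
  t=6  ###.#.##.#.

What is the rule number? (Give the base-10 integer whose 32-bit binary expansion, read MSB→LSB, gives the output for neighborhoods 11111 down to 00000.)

  #####|#  b31=1 t=4,i=1
  ####.|.  b30=0 t=4,i=2
  ###.#|.  b29=0 t=0,i=4
  ###..|.  b28=0 t=3,i=9
  ##.##|#  b27=1 t=0,i=5
  ##.#.|.  b26=0 t=3,i=4
  ##..#|.  b25=0 t=1,i=3
  ##...|#  b24=1 t=0,i=8
  #.###|#  b23=1 t=3,i=7
  #.##.|.  b22=0 t=0,i=6
  #.#.#|#  b21=1 t=3,i=5
  #.#..|#  b20=1 t=2,i=8
  #..##|.  b19=0 t=1,i=7
  #..#.|.  b18=0 t=1,i=4
  #...#|#  b17=1 t=3,i=0
  #....|#  b16=1 t=0,i=9
  .####|.  b15=0 t=4,i=0
  .###.|.  b14=0 t=0,i=3
  .##.#|#  b13=1 t=3,i=3
  .##..|.  b12=0 t=0,i=7
  .#.##|#  b11=1 t=3,i=6
  .#.#.|#  b10=1 t=2,i=7
  .#..#|#  b9=1 t=1,i=6
  .#...|.  b8=0 t=2,i=1
  ..###|#  b7=1 t=0,i=2
  ..##.|#  b6=1 t=3,i=2
  ..#.#|.  b5=0 t=2,i=6
  ..#..|.  b4=0 t=1,i=5
  ...##|#  b3=1 t=0,i=1
  ...#.|#  b2=1 t=2,i=5
  ....#|.  b1=0 t=0,i=0
  .....|#  b0=1 t=0,i=10
  bits 10001001101100110010111011001101 = 2310221517

2310221517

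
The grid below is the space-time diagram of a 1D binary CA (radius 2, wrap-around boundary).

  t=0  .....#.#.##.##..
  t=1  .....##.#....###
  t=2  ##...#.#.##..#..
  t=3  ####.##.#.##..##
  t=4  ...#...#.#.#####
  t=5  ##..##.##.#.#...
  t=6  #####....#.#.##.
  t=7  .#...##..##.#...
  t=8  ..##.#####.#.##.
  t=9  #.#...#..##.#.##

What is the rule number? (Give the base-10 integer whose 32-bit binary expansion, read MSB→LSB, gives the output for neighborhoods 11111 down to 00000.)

655073248

  #####|.  b31=0 t=3,i=0
  ####.|.  b30=0 t=3,i=2
  ###.#|#  b29=1 t=3,i=3
  ###..|.  b28=0 t=1,i=15
  ##.##|.  b27=0 t=0,i=11
  ##.#.|#  b26=1 t=1,i=7
  ##..#|#  b25=1 t=2,i=11
  ##...|#  b24=1 t=0,i=14
  #.###|.  b23=0 t=4,i=11
  #.##.|.  b22=0 t=0,i=9
  #.#.#|.  b21=0 t=0,i=7
  #.#..|.  b20=0 t=1,i=8
  #..##|#  b19=1 t=2,i=15
  #..#.|.  b18=0 t=2,i=12
  #...#|#  b17=1 t=2,i=3
  #....|#  b16=1 t=0,i=15
  .####|#  b15=1 t=3,i=15
  .###.|.  b14=0 t=1,i=14
  .##.#|.  b13=0 t=0,i=10
  .##..|#  b12=1 t=0,i=13
  .#.##|#  b11=1 t=0,i=8
  .#.#.|#  b10=1 t=0,i=6
  .#..#|#  b9=1 t=2,i=14
  .#...|#  b8=1 t=1,i=9
  ..###|#  b7=1 t=1,i=13
  ..##.|#  b6=1 t=1,i=5
  ..#.#|#  b5=1 t=0,i=5
  ..#..|.  b4=0 t=2,i=13
  ...##|.  b3=0 t=1,i=4
  ...#.|.  b2=0 t=0,i=4
  ....#|.  b1=0 t=0,i=3
  .....|.  b0=0 t=0,i=0
  bits 00100111000010111001111111100000 = 655073248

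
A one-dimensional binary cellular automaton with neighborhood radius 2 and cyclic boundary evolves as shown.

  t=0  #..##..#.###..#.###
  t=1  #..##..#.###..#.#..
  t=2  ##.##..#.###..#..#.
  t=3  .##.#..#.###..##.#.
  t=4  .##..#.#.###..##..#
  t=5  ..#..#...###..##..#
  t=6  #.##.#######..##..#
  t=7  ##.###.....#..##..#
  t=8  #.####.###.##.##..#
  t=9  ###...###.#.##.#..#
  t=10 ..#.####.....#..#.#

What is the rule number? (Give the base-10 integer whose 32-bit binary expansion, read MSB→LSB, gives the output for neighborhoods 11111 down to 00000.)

  #####|.  b31=0 t=6,i=7
  ####.|.  b30=0 t=0,i=18
  ###.#|.  b29=0 t=7,i=1
  ###..|#  b28=1 t=0,i=0
  ##.##|#  b27=1 t=2,i=2
  ##.#.|.  b26=0 t=3,i=3
  ##..#|.  b25=0 t=0,i=1
  ##...|.  b24=0 t=7,i=6
  #.###|#  b23=1 t=0,i=9
  #.##.|.  b22=0 t=2,i=0
  #.#.#|.  b21=0 t=4,i=7
  #.#..|.  b20=0 t=1,i=16
  #..##|.  b19=0 t=0,i=2
  #..#.|.  b18=0 t=0,i=6
  #...#|#  b17=1 t=5,i=7
  #....|#  b16=1 t=7,i=7
  .####|.  b15=0 t=0,i=17
  .###.|#  b14=1 t=0,i=10
  .##.#|#  b13=1 t=2,i=1
  .##..|#  b12=1 t=0,i=4
  .#.##|.  b11=0 t=0,i=8
  .#.#.|.  b10=0 t=1,i=15
  .#..#|#  b9=1 t=1,i=1
  .#...|#  b8=1 t=5,i=6
  ..###|#  b7=1 t=5,i=9
  ..##.|#  b6=1 t=0,i=3
  ..#.#|#  b5=1 t=0,i=7
  ..#..|#  b4=1 t=1,i=0
  ...##|#  b3=1 t=5,i=8
  ...#.|.  b2=0 t=7,i=10
  ....#|#  b1=1 t=7,i=9
  .....|#  b0=1 t=7,i=8
  bits 00011000100000110111001111111011 = 411268091

411268091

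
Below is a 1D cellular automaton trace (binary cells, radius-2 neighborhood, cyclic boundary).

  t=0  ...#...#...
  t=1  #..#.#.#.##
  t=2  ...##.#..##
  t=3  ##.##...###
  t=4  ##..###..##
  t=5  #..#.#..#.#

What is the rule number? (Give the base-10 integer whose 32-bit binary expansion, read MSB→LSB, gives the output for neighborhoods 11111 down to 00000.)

  ##### -> #   bit 31 = 1  t=3,i=10
  ####. -> #   bit 30 = 1  t=3,i=0
  ###.# -> #   bit 29 = 1  t=3,i=1
  ###.. -> .   bit 28 = 0  t=1,i=0
  ##.## -> .   bit 27 = 0  t=3,i=2
  ##.#. -> .   bit 26 = 0  t=2,i=5
  ##..# -> .   bit 25 = 0  t=1,i=1
  ##... -> #   bit 24 = 1  t=2,i=0
  #.### -> #   bit 23 = 1  t=1,i=9
  #.##. -> .   bit 22 = 0  t=3,i=3
  #.#.# -> .   bit 21 = 0  t=1,i=5
  #.#.. -> .   bit 20 = 0  t=2,i=6
  #..## -> #   bit 19 = 1  t=2,i=8
  #..#. -> .   bit 18 = 0  t=1,i=2
  #...# -> #   bit 17 = 1  t=0,i=5
  #.... -> #   bit 16 = 1  t=0,i=9
  .#### -> #   bit 15 = 1  t=3,i=9
  .###. -> #   bit 14 = 1  t=1,i=10
  .##.# -> #   bit 13 = 1  t=2,i=4
  .##.. -> #   bit 12 = 1  t=2,i=10
  .#.## -> .   bit 11 = 0  t=1,i=8
  .#.#. -> #   bit 10 = 1  t=1,i=4
  .#..# -> .   bit 9 = 0  t=2,i=7
  .#... -> .   bit 8 = 0  t=0,i=4
  ..### -> .   bit 7 = 0  t=3,i=8
  ..##. -> #   bit 6 = 1  t=2,i=3
  ..#.# -> #   bit 5 = 1  t=1,i=3
  ..#.. -> #   bit 4 = 1  t=0,i=3
  ...## -> .   bit 3 = 0  t=2,i=2
  ...#. -> .   bit 2 = 0  t=0,i=2
  ....# -> .   bit 1 = 0  t=0,i=1
  ..... -> #   bit 0 = 1  t=0,i=0
  bits 11100001100010111111010001110001 = 3784045681

3784045681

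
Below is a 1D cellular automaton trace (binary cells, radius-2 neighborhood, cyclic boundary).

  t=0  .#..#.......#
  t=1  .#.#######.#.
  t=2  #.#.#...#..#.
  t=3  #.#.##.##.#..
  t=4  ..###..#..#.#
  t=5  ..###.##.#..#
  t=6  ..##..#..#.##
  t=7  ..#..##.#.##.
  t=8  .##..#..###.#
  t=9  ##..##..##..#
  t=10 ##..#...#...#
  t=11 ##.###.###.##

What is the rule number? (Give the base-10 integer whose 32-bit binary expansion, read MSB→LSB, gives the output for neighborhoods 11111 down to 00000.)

  ##### -> .   bit 31 = 0  t=1,i=5
  ####. -> #   bit 30 = 1  t=1,i=8
  ###.# -> .   bit 29 = 0  t=1,i=9
  ###.. -> #   bit 28 = 1  t=4,i=4
  ##.## -> .   bit 27 = 0  t=3,i=6
  ##.#. -> .   bit 26 = 0  t=1,i=10
  ##..# -> .   bit 25 = 0  t=4,i=5
  ##... -> #   bit 24 = 1  t=7,i=12
  #.### -> .   bit 23 = 0  t=1,i=3
  #.##. -> #   bit 22 = 1  t=3,i=4
  #.#.# -> #   bit 21 = 1  t=2,i=0
  #.#.. -> #   bit 20 = 1  t=0,i=1
  #..## -> .   bit 19 = 0  t=4,i=1
  #..#. -> #   bit 18 = 1  t=0,i=3
  #...# -> .   bit 17 = 0  t=2,i=6
  #.... -> #   bit 16 = 1  t=0,i=6
  .#### -> #   bit 15 = 1  t=1,i=4
  .###. -> #   bit 14 = 1  t=4,i=3
  .##.# -> .   bit 13 = 0  t=3,i=5
  .##.. -> .   bit 12 = 0  t=6,i=3
  .#.## -> #   bit 11 = 1  t=1,i=2
  .#.#. -> .   bit 10 = 0  t=0,i=0
  .#..# -> .   bit 9 = 0  t=0,i=2
  .#... -> #   bit 8 = 1  t=0,i=5
  ..### -> #   bit 7 = 1  t=4,i=2
  ..##. -> #   bit 6 = 1  t=6,i=2
  ..#.# -> .   bit 5 = 0  t=0,i=12
  ..#.. -> #   bit 4 = 1  t=0,i=4
  ...## -> #   bit 3 = 1  t=10,i=11
  ...#. -> #   bit 2 = 1  t=0,i=11
  ....# -> .   bit 1 = 0  t=0,i=10
  ..... -> #   bit 0 = 1  t=0,i=7
  bits 01010001011101011100100111011101 = 1366673885

1366673885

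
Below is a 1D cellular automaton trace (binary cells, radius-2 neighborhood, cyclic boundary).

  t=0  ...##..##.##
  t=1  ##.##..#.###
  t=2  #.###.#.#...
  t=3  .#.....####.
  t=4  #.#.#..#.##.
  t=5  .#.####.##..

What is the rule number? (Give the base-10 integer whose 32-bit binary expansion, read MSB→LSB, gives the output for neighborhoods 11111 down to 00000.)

  nb #####: next=.  (t=1,i=11, bit31=0)
  nb ####.: next=#  (t=1,i=0, bit30=1)
  nb ###.#: next=.  (t=1,i=1, bit29=0)
  nb ###..: next=#  (t=3,i=10, bit28=1)
  nb ##.##: next=#  (t=0,i=9, bit27=1)
  nb ##.#.: next=.  (t=2,i=5, bit26=0)
  nb ##..#: next=.  (t=0,i=5, bit25=0)
  nb ##...: next=#  (t=0,i=0, bit24=1)
  nb #.###: next=.  (t=1,i=9, bit23=0)
  nb #.##.: next=#  (t=0,i=10, bit22=1)
  nb #.#.#: next=.  (t=2,i=6, bit21=0)
  nb #.#..: next=#  (t=2,i=8, bit20=1)
  nb #..##: next=.  (t=0,i=6, bit19=0)
  nb #..#.: next=#  (t=1,i=6, bit18=1)
  nb #...#: next=#  (t=0,i=1, bit17=1)
  nb #....: next=.  (t=3,i=3, bit16=0)
  nb .####: next=.  (t=1,i=10, bit15=0)
  nb .###.: next=.  (t=2,i=3, bit14=0)
  nb .##.#: next=.  (t=0,i=8, bit13=0)
  nb .##..: next=#  (t=0,i=4, bit12=1)
  nb .#.##: next=#  (t=1,i=8, bit11=1)
  nb .#.#.: next=#  (t=2,i=7, bit10=1)
  nb .#..#: next=#  (t=4,i=5, bit9=1)
  nb .#...: next=#  (t=2,i=9, bit8=1)
  nb ..###: next=#  (t=3,i=7, bit7=1)
  nb ..##.: next=#  (t=0,i=3, bit6=1)
  nb ..#.#: next=.  (t=1,i=7, bit5=0)
  nb ..#..: next=.  (t=3,i=1, bit4=0)
  nb ...##: next=.  (t=0,i=2, bit3=0)
  nb ...#.: next=.  (t=2,i=11, bit2=0)
  nb ....#: next=.  (t=3,i=5, bit1=0)
  nb .....: next=#  (t=3,i=4, bit0=1)
  bits 01011001010101100001111111000001 = 1498816449

1498816449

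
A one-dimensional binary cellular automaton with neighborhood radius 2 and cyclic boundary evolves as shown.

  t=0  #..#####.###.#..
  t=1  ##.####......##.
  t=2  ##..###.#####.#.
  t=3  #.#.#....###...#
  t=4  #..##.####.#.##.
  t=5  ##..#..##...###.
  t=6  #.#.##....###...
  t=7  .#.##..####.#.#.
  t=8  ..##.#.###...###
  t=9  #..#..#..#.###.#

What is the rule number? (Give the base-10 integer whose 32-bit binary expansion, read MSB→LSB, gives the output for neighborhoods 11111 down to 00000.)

3528699547

  nb #####: next=#  (t=0,i=5, bit31=1)
  nb ####.: next=#  (t=0,i=6, bit30=1)
  nb ###.#: next=.  (t=0,i=7, bit29=0)
  nb ###..: next=#  (t=1,i=6, bit28=1)
  nb ##.##: next=.  (t=0,i=8, bit27=0)
  nb ##.#.: next=.  (t=0,i=12, bit26=0)
  nb ##..#: next=#  (t=2,i=2, bit25=1)
  nb ##...: next=.  (t=1,i=7, bit24=0)
  nb #.###: next=.  (t=0,i=9, bit23=0)
  nb #.##.: next=#  (t=1,i=0, bit22=1)
  nb #.#.#: next=.  (t=2,i=14, bit21=0)
  nb #.#..: next=#  (t=0,i=13, bit20=1)
  nb #..##: next=.  (t=0,i=2, bit19=0)
  nb #..#.: next=.  (t=0,i=15, bit18=0)
  nb #...#: next=#  (t=3,i=13, bit17=1)
  nb #....: next=#  (t=1,i=8, bit16=1)
  nb .####: next=#  (t=0,i=4, bit15=1)
  nb .###.: next=.  (t=0,i=10, bit14=0)
  nb .##.#: next=#  (t=1,i=1, bit13=1)
  nb .##..: next=.  (t=2,i=1, bit12=0)
  nb .#.##: next=#  (t=2,i=15, bit11=1)
  nb .#.#.: next=#  (t=3,i=3, bit10=1)
  nb .#..#: next=#  (t=0,i=1, bit9=1)
  nb .#...: next=.  (t=3,i=5, bit8=0)
  nb ..###: next=#  (t=0,i=3, bit7=1)
  nb ..##.: next=.  (t=1,i=13, bit6=0)
  nb ..#.#: next=.  (t=6,i=0, bit5=0)
  nb ..#..: next=#  (t=0,i=0, bit4=1)
  nb ...##: next=#  (t=1,i=12, bit3=1)
  nb ...#.: next=.  (t=6,i=15, bit2=0)
  nb ....#: next=#  (t=1,i=11, bit1=1)
  nb .....: next=#  (t=1,i=9, bit0=1)
  bits 11010010010100111010111010011011 = 3528699547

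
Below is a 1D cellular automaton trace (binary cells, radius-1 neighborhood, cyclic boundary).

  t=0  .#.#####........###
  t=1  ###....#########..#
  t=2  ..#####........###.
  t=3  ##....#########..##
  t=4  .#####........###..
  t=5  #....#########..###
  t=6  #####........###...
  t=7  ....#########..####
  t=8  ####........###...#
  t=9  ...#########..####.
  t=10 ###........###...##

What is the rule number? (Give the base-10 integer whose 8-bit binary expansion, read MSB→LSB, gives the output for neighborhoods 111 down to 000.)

119

  ###|.  b7=0 t=0,i=4
  ##.|#  b6=1 t=0,i=7
  #.#|#  b5=1 t=0,i=0
  #..|#  b4=1 t=0,i=8
  .##|.  b3=0 t=0,i=3
  .#.|#  b2=1 t=0,i=1
  ..#|#  b1=1 t=0,i=15
  ...|#  b0=1 t=0,i=9
  bits 01110111 = 119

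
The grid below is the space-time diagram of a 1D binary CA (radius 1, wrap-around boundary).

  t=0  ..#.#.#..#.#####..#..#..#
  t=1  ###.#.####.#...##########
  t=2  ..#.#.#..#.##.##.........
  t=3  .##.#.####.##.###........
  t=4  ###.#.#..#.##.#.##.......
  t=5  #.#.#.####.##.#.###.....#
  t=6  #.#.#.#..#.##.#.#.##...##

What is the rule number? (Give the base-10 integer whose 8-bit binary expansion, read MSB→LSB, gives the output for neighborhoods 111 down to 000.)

94

  ###|.  b7=0 t=0,i=12
  ##.|#  b6=1 t=0,i=15
  #.#|.  b5=0 t=0,i=3
  #..|#  b4=1 t=0,i=0
  .##|#  b3=1 t=0,i=11
  .#.|#  b2=1 t=0,i=2
  ..#|#  b1=1 t=0,i=1
  ...|.  b0=0 t=1,i=13
  bits 01011110 = 94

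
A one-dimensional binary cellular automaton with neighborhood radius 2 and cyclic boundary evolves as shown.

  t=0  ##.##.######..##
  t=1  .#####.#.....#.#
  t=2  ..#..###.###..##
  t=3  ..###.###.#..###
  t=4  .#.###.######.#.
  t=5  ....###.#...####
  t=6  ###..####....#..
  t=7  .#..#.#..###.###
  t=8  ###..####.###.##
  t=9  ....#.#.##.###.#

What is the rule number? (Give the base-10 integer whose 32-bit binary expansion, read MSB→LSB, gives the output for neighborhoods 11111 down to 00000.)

  ##### -> .   bit 31 = 0  t=0,i=8
  ####. -> .   bit 30 = 0  t=0,i=0
  ###.# -> #   bit 29 = 1  t=0,i=1
  ###.. -> .   bit 28 = 0  t=0,i=11
  ##.## -> #   bit 27 = 1  t=0,i=2
  ##.#. -> #   bit 26 = 1  t=1,i=6
  ##..# -> .   bit 25 = 0  t=0,i=12
  ##... -> #   bit 24 = 1  t=5,i=0
  #.### -> .   bit 23 = 0  t=0,i=6
  #.##. -> #   bit 22 = 1  t=0,i=3
  #.#.# -> #   bit 21 = 1  t=1,i=15
  #.#.. -> #   bit 20 = 1  t=1,i=7
  #..## -> #   bit 19 = 1  t=0,i=13
  #..#. -> .   bit 18 = 0  t=2,i=1
  #...# -> .   bit 17 = 0  t=5,i=10
  #.... -> #   bit 16 = 1  t=1,i=9
  .#### -> #   bit 15 = 1  t=0,i=7
  .###. -> #   bit 14 = 1  t=2,i=6
  .##.# -> #   bit 13 = 1  t=0,i=4
  .##.. -> #   bit 12 = 1  t=2,i=15
  .#.## -> .   bit 11 = 0  t=1,i=0
  .#.#. -> #   bit 10 = 1  t=1,i=14
  .#..# -> #   bit 9 = 1  t=2,i=3
  .#... -> .   bit 8 = 0  t=1,i=8
  ..### -> .   bit 7 = 0  t=0,i=14
  ..##. -> #   bit 6 = 1  t=2,i=14
  ..#.# -> .   bit 5 = 0  t=1,i=13
  ..#.. -> #   bit 4 = 1  t=2,i=2
  ...## -> .   bit 3 = 0  t=5,i=3
  ...#. -> .   bit 2 = 0  t=1,i=12
  ....# -> #   bit 1 = 1  t=1,i=11
  ..... -> #   bit 0 = 1  t=1,i=10
  bits 00101101011110011111011001010011 = 762967635

762967635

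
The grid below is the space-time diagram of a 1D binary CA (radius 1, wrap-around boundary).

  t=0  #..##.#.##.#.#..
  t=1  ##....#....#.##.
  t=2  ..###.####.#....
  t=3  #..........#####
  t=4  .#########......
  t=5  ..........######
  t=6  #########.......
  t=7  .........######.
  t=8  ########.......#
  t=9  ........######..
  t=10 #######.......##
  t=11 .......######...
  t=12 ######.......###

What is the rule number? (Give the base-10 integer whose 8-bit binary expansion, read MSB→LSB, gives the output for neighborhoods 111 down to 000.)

21

  nb ###: next=.  (t=2,i=3, bit7=0)
  nb ##.: next=.  (t=0,i=4, bit6=0)
  nb #.#: next=.  (t=0,i=5, bit5=0)
  nb #..: next=#  (t=0,i=1, bit4=1)
  nb .##: next=.  (t=0,i=3, bit3=0)
  nb .#.: next=#  (t=0,i=0, bit2=1)
  nb ..#: next=.  (t=0,i=2, bit1=0)
  nb ...: next=#  (t=1,i=3, bit0=1)
  bits 00010101 = 21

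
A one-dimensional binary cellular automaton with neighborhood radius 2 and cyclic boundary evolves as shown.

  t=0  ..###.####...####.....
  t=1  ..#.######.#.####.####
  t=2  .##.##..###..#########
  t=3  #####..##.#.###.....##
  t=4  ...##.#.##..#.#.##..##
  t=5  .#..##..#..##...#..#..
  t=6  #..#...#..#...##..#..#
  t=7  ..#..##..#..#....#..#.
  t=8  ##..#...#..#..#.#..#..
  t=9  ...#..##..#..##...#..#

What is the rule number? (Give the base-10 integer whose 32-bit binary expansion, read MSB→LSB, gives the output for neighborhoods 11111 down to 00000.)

  [31] ##### => .  t=1,i=6
  [30] ####. => #  t=0,i=8
  [29] ###.# => #  t=0,i=4
  [28] ###.. => #  t=0,i=9
  [27] ##.## => #  t=0,i=5
  [26] ##.#. => #  t=1,i=10
  [25] ##..# => .  t=1,i=0
  [24] ##... => .  t=0,i=10
  [23] #.### => #  t=0,i=6
  [22] #.##. => #  t=2,i=1
  [21] #.#.# => .  t=1,i=11
  [20] #.#.. => .  t=8,i=16
  [19] #..## => #  t=2,i=7
  [18] #..#. => #  t=1,i=1
  [17] #...# => #  t=0,i=11
  [16] #.... => #  t=0,i=18
  [15] .#### => #  t=0,i=7
  [14] .###. => .  t=0,i=3
  [13] .##.# => #  t=2,i=2
  [12] .##.. => .  t=2,i=5
  [11] .#.## => .  t=1,i=3
  [10] .#.#. => .  t=4,i=13
  [9] .#..# => .  t=5,i=2
  [8] .#... => .  t=5,i=20
  [7] ..### => #  t=0,i=2
  [6] ..##. => .  t=3,i=7
  [5] ..#.# => #  t=1,i=2
  [4] ..#.. => .  t=5,i=1
  [3] ...## => .  t=0,i=1
  [2] ...#. => #  t=5,i=0
  [1] ....# => .  t=0,i=0
  [0] ..... => #  t=0,i=19
  bits 01111100110011111010000010100101 = 2093981861

2093981861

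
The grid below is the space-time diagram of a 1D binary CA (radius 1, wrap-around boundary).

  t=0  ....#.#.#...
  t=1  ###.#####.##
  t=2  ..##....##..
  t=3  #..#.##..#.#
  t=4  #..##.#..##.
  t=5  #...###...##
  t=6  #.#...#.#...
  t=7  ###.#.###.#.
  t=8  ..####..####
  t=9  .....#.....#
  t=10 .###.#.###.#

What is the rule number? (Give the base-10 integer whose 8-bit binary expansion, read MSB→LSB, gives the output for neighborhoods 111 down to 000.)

  ### -> .   bit 7 = 0  t=1,i=0
  ##. -> #   bit 6 = 1  t=1,i=2
  #.# -> #   bit 5 = 1  t=0,i=5
  #.. -> .   bit 4 = 0  t=0,i=9
  .## -> .   bit 3 = 0  t=1,i=4
  .#. -> #   bit 2 = 1  t=0,i=4
  ..# -> .   bit 1 = 0  t=0,i=3
  ... -> #   bit 0 = 1  t=0,i=0
  bits 01100101 = 101

101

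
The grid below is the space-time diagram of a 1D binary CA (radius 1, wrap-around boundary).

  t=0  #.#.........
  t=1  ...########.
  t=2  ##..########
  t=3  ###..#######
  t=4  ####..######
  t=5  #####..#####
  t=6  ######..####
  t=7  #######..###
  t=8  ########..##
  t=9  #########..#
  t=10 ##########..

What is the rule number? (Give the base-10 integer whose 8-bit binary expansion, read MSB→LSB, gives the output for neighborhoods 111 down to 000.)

  nb ###: next=#  (t=1,i=4, bit7=1)
  nb ##.: next=#  (t=1,i=10, bit6=1)
  nb #.#: next=.  (t=0,i=1, bit5=0)
  nb #..: next=#  (t=0,i=3, bit4=1)
  nb .##: next=.  (t=1,i=3, bit3=0)
  nb .#.: next=.  (t=0,i=0, bit2=0)
  nb ..#: next=.  (t=0,i=11, bit1=0)
  nb ...: next=#  (t=0,i=4, bit0=1)
  bits 11010001 = 209

209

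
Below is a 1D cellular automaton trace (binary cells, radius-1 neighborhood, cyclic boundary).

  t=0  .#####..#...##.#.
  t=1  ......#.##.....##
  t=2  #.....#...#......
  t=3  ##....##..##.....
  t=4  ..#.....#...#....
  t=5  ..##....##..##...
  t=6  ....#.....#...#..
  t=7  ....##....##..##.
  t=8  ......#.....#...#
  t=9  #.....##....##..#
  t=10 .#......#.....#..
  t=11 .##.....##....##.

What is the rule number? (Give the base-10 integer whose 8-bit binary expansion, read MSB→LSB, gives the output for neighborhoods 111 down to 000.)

  ### -> .   bit 7 = 0  t=0,i=2
  ##. -> .   bit 6 = 0  t=0,i=5
  #.# -> .   bit 5 = 0  t=0,i=14
  #.. -> #   bit 4 = 1  t=0,i=6
  .## -> .   bit 3 = 0  t=0,i=1
  .#. -> #   bit 2 = 1  t=0,i=8
  ..# -> .   bit 1 = 0  t=0,i=0
  ... -> .   bit 0 = 0  t=0,i=10
  bits 00010100 = 20

20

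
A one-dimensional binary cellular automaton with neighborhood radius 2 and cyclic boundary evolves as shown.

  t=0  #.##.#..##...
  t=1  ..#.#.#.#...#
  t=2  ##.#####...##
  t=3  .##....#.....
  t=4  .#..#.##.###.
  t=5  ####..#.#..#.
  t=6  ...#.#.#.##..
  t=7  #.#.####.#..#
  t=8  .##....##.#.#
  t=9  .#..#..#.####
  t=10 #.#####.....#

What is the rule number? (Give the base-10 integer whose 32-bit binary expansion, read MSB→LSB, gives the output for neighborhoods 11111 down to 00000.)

  #####|.  b31=0 t=2,i=5
  ####.|.  b30=0 t=2,i=0
  ###.#|#  b29=1 t=2,i=1
  ###..|#  b28=1 t=2,i=7
  ##.##|#  b27=1 t=2,i=2
  ##.#.|#  b26=1 t=0,i=4
  ##..#|.  b25=0 t=4,i=12
  ##...|.  b24=0 t=0,i=10
  #.###|.  b23=0 t=2,i=3
  #.##.|#  b22=1 t=0,i=2
  #.#.#|#  b21=1 t=1,i=4
  #.#..|.  b20=0 t=0,i=5
  #..##|.  b19=0 t=0,i=7
  #..#.|#  b18=1 t=1,i=1
  #...#|.  b17=0 t=0,i=11
  #....|#  b16=1 t=3,i=4
  .####|.  b15=0 t=2,i=4
  .###.|.  b14=0 t=4,i=10
  .##.#|.  b13=0 t=0,i=3
  .##..|.  b12=0 t=0,i=9
  .#.##|.  b11=0 t=0,i=1
  .#.#.|#  b10=1 t=1,i=3
  .#..#|#  b9=1 t=0,i=6
  .#...|.  b8=0 t=1,i=9
  ..###|.  b7=0 t=2,i=11
  ..##.|#  b6=1 t=0,i=8
  ..#.#|.  b5=0 t=0,i=0
  ..#..|#  b4=1 t=1,i=12
  ...##|.  b3=0 t=2,i=10
  ...#.|#  b2=1 t=0,i=12
  ....#|.  b1=0 t=3,i=5
  .....|#  b0=1 t=3,i=10
  bits 00111100011001010000011001010101 = 1013253717

1013253717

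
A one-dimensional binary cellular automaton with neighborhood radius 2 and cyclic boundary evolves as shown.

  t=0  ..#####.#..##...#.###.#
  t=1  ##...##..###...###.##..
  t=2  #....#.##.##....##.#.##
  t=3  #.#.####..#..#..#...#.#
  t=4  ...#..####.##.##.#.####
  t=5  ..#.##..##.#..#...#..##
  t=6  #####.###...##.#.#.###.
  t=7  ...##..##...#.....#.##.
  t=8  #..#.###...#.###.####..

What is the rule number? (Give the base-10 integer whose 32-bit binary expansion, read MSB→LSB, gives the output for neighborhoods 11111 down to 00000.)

1917668197

  #####|.  b31=0 t=0,i=4
  ####.|#  b30=1 t=0,i=5
  ###.#|#  b29=1 t=0,i=6
  ###..|#  b28=1 t=1,i=11
  ##.##|.  b27=0 t=1,i=18
  ##.#.|.  b26=0 t=0,i=7
  ##..#|#  b25=1 t=1,i=7
  ##...|.  b24=0 t=0,i=13
  #.###|.  b23=0 t=0,i=18
  #.##.|#  b22=1 t=1,i=19
  #.#.#|.  b21=0 t=2,i=19
  #.#..|.  b20=0 t=0,i=8
  #..##|#  b19=1 t=0,i=1
  #..#.|#  b18=1 t=3,i=9
  #...#|.  b17=0 t=0,i=14
  #....|#  b16=1 t=2,i=2
  .####|.  b15=0 t=0,i=3
  .###.|#  b14=1 t=0,i=19
  .##.#|.  b13=0 t=2,i=8
  .##..|.  b12=0 t=0,i=12
  .#.##|#  b11=1 t=0,i=17
  .#.#.|.  b10=0 t=6,i=16
  .#..#|#  b9=1 t=0,i=0
  .#...|#  b8=1 t=3,i=17
  ..###|.  b7=0 t=0,i=2
  ..##.|#  b6=1 t=0,i=11
  ..#.#|#  b5=1 t=0,i=16
  ..#..|.  b4=0 t=3,i=10
  ...##|.  b3=0 t=1,i=4
  ...#.|#  b2=1 t=0,i=15
  ....#|.  b1=0 t=2,i=3
  .....|#  b0=1 t=7,i=15
  bits 01110010010011010100101101100101 = 1917668197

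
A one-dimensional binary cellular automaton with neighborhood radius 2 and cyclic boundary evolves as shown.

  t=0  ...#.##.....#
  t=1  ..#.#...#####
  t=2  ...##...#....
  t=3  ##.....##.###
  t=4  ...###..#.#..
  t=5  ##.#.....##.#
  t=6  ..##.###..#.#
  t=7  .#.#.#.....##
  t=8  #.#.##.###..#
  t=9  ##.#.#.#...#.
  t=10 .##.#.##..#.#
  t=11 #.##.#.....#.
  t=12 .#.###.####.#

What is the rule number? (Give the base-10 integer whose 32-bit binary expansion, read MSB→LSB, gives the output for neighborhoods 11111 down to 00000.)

  [31] ##### => .  t=1,i=10
  [30] ####. => .  t=1,i=11
  [29] ###.# => .  t=5,i=1
  [28] ###.. => .  t=1,i=12
  [27] ##.## => .  t=3,i=9
  [26] ##.#. => #  t=5,i=2
  [25] ##..# => .  t=1,i=0
  [24] ##... => .  t=0,i=7
  [23] #.### => #  t=3,i=10
  [22] #.##. => .  t=0,i=5
  [21] #.#.# => .  t=7,i=1
  [20] #.#.. => #  t=1,i=4
  [19] #..## => #  t=6,i=1
  [18] #..#. => .  t=1,i=1
  [17] #...# => .  t=0,i=1
  [16] #.... => #  t=0,i=8
  [15] .#### => .  t=1,i=9
  [14] .###. => .  t=4,i=4
  [13] .##.# => #  t=3,i=8
  [12] .##.. => .  t=0,i=6
  [11] .#.## => #  t=0,i=4
  [10] .#.#. => #  t=1,i=3
  [9] .#..# => .  t=6,i=0
  [8] .#... => .  t=0,i=0
  [7] ..### => #  t=1,i=8
  [6] ..##. => .  t=2,i=3
  [5] ..#.# => .  t=0,i=3
  [4] ..#.. => #  t=0,i=12
  [3] ...## => .  t=1,i=7
  [2] ...#. => #  t=0,i=2
  [1] ....# => #  t=0,i=10
  [0] ..... => #  t=0,i=9
  bits 00000100100110010010110010010111 = 77147287

77147287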